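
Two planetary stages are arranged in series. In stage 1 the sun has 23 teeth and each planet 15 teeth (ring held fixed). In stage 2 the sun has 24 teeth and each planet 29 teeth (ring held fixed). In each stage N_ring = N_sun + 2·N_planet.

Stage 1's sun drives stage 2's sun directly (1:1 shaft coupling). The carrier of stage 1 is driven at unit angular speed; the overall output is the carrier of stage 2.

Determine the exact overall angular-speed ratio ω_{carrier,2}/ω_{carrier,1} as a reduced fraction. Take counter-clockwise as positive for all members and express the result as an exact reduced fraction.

912/1219

Stage 1: N_ring = 23 + 2·15 = 53
Stage 1: 23(ω_s−ω_c) = −53(ω_r−ω_c),  ω_r=0, ω_c=1
Stage 1: ω_s = 1 − (53/23)(0−1) = 76/23
  ⇒ ω_s¹/ω_c¹ = 76/23
Stage 2: N_ring = 24 + 2·29 = 82
Stage 2: 24(ω_s−ω_c) = −82(ω_r−ω_c),  ω_r=0, ω_s=1
Stage 2: 24(1−ω_c) = −82(0−ω_c)  ⇒  106ω_c = 24  ⇒  ω_c = 12/53
  ⇒ ω_c²/ω_s² = 12/53
Coupling ω_s² = ω_s¹ ⇒ overall = 76/23 × 12/53 = 912/1219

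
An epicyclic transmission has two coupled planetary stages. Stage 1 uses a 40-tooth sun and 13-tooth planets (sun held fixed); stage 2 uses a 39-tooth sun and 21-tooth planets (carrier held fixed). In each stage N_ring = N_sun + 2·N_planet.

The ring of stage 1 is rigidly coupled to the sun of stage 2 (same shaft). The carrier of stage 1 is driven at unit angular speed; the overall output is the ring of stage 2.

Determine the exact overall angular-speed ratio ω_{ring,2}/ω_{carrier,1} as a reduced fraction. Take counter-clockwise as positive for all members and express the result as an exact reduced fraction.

-689/891

Stage 1: N_ring = 40 + 2·13 = 66
Stage 1: 40(ω_s−ω_c) = −66(ω_r−ω_c),  ω_s=0, ω_c=1
Stage 1: ω_r = 1 − (40/66)(0−1) = 53/33
  ⇒ ω_r¹/ω_c¹ = 53/33
Stage 2: N_ring = 39 + 2·21 = 81
Stage 2: 39(ω_s−ω_c) = −81(ω_r−ω_c),  ω_c=0, ω_s=1
Stage 2: ω_r = 0 − (39/81)(1−0) = -13/27
  ⇒ ω_r²/ω_s² = -13/27
Coupling ω_s² = ω_r¹ ⇒ overall = 53/33 × -13/27 = -689/891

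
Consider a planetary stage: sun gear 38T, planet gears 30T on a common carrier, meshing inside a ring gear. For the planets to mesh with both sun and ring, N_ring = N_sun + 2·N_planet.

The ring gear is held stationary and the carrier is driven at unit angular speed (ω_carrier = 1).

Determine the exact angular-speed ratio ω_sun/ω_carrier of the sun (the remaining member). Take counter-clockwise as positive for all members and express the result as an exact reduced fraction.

68/19

N_ring = 38 + 2·30 = 98
38(ω_s−ω_c) = −98(ω_r−ω_c),  ω_r=0, ω_c=1
ω_s = 1 − (98/38)(0−1) = 68/19
ω_s/ω_c = 68/19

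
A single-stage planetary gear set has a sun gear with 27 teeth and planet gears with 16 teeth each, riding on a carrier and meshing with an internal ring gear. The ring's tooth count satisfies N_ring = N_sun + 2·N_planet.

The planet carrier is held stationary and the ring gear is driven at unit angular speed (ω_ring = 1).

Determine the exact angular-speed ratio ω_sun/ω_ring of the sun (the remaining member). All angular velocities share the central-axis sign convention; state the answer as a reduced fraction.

-59/27

N_ring = 27 + 2·16 = 59
27(ω_s−ω_c) = −59(ω_r−ω_c),  ω_c=0, ω_r=1
ω_s = 0 − (59/27)(1−0) = -59/27
ω_s/ω_r = -59/27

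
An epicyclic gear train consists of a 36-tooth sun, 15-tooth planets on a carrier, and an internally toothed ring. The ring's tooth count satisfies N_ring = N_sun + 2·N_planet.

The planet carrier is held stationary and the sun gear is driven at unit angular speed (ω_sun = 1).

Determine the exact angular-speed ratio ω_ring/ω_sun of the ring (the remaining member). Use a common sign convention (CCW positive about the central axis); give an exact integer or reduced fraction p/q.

N_ring = 36 + 2·15 = 66
36(ω_s−ω_c) = −66(ω_r−ω_c),  ω_c=0, ω_s=1
ω_r = 0 − (36/66)(1−0) = -6/11
ω_r/ω_s = -6/11

-6/11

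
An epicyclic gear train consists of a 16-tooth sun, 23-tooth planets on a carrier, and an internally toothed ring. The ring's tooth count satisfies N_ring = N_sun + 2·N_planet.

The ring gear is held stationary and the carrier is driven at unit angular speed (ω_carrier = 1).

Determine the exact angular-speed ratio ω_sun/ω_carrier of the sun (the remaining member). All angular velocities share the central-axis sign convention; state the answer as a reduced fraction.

39/8

N_ring = 16 + 2·23 = 62
16(ω_s−ω_c) = −62(ω_r−ω_c),  ω_r=0, ω_c=1
ω_s = 1 − (62/16)(0−1) = 39/8
ω_s/ω_c = 39/8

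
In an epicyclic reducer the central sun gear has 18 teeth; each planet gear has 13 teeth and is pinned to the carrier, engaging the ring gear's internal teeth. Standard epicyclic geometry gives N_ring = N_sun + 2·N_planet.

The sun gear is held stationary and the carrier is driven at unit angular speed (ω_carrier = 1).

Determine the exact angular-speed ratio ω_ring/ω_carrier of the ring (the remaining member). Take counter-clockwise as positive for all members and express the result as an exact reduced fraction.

N_ring = 18 + 2·13 = 44
18(ω_s−ω_c) = −44(ω_r−ω_c),  ω_s=0, ω_c=1
ω_r = 1 − (18/44)(0−1) = 31/22
ω_r/ω_c = 31/22

31/22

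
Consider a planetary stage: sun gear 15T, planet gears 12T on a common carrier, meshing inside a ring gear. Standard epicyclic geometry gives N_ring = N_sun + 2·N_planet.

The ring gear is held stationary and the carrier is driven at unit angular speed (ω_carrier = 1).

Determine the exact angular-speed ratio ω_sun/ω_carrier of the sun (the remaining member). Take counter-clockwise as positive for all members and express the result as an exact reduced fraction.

18/5

N_ring = 15 + 2·12 = 39
15(ω_s−ω_c) = −39(ω_r−ω_c),  ω_r=0, ω_c=1
ω_s = 1 − (39/15)(0−1) = 18/5
ω_s/ω_c = 18/5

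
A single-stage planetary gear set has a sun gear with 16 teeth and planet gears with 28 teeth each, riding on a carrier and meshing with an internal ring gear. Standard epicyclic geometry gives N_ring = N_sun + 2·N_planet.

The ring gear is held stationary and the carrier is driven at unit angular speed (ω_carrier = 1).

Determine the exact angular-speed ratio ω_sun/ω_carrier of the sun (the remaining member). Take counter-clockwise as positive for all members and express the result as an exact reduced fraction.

N_ring = 16 + 2·28 = 72
16(ω_s−ω_c) = −72(ω_r−ω_c),  ω_r=0, ω_c=1
ω_s = 1 − (72/16)(0−1) = 11/2
ω_s/ω_c = 11/2

11/2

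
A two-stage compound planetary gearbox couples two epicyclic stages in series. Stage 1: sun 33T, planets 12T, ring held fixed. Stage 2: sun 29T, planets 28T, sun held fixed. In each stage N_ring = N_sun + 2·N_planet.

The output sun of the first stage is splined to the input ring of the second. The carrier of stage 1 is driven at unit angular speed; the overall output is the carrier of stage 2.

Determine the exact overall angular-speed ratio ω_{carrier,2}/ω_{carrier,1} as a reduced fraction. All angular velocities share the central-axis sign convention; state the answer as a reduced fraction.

Stage 1: N_ring = 33 + 2·12 = 57
Stage 1: 33(ω_s−ω_c) = −57(ω_r−ω_c),  ω_r=0, ω_c=1
Stage 1: ω_s = 1 − (57/33)(0−1) = 30/11
  ⇒ ω_s¹/ω_c¹ = 30/11
Stage 2: N_ring = 29 + 2·28 = 85
Stage 2: 29(ω_s−ω_c) = −85(ω_r−ω_c),  ω_s=0, ω_r=1
Stage 2: 29(0−ω_c) = −85(1−ω_c)  ⇒  114ω_c = 85  ⇒  ω_c = 85/114
  ⇒ ω_c²/ω_r² = 85/114
Coupling ω_r² = ω_s¹ ⇒ overall = 30/11 × 85/114 = 425/209

425/209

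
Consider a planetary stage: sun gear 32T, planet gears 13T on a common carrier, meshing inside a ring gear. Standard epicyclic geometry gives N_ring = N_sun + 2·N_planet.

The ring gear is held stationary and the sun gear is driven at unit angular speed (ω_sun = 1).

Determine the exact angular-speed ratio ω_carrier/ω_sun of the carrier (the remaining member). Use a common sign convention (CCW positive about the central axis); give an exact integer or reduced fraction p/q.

N_ring = 32 + 2·13 = 58
32(ω_s−ω_c) = −58(ω_r−ω_c),  ω_r=0, ω_s=1
32(1−ω_c) = −58(0−ω_c)  ⇒  90ω_c = 32  ⇒  ω_c = 16/45
ω_c/ω_s = 16/45

16/45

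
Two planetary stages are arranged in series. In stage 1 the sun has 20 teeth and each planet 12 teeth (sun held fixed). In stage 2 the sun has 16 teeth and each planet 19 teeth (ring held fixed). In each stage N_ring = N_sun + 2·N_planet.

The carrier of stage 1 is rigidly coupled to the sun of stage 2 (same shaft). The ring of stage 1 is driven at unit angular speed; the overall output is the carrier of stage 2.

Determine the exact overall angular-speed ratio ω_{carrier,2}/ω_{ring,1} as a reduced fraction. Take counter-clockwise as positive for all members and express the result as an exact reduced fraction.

11/70

Stage 1: N_ring = 20 + 2·12 = 44
Stage 1: 20(ω_s−ω_c) = −44(ω_r−ω_c),  ω_s=0, ω_r=1
Stage 1: 20(0−ω_c) = −44(1−ω_c)  ⇒  64ω_c = 44  ⇒  ω_c = 11/16
  ⇒ ω_c¹/ω_r¹ = 11/16
Stage 2: N_ring = 16 + 2·19 = 54
Stage 2: 16(ω_s−ω_c) = −54(ω_r−ω_c),  ω_r=0, ω_s=1
Stage 2: 16(1−ω_c) = −54(0−ω_c)  ⇒  70ω_c = 16  ⇒  ω_c = 8/35
  ⇒ ω_c²/ω_s² = 8/35
Coupling ω_s² = ω_c¹ ⇒ overall = 11/16 × 8/35 = 11/70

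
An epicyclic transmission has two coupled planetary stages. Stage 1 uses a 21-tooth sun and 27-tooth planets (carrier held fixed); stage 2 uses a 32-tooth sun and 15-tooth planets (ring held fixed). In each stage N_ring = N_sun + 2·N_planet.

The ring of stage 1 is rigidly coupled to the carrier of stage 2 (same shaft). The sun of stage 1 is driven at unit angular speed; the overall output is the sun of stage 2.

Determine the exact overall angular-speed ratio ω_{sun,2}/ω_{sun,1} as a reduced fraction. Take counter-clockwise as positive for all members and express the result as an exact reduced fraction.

-329/400

Stage 1: N_ring = 21 + 2·27 = 75
Stage 1: 21(ω_s−ω_c) = −75(ω_r−ω_c),  ω_c=0, ω_s=1
Stage 1: ω_r = 0 − (21/75)(1−0) = -7/25
  ⇒ ω_r¹/ω_s¹ = -7/25
Stage 2: N_ring = 32 + 2·15 = 62
Stage 2: 32(ω_s−ω_c) = −62(ω_r−ω_c),  ω_r=0, ω_c=1
Stage 2: ω_s = 1 − (62/32)(0−1) = 47/16
  ⇒ ω_s²/ω_c² = 47/16
Coupling ω_c² = ω_r¹ ⇒ overall = -7/25 × 47/16 = -329/400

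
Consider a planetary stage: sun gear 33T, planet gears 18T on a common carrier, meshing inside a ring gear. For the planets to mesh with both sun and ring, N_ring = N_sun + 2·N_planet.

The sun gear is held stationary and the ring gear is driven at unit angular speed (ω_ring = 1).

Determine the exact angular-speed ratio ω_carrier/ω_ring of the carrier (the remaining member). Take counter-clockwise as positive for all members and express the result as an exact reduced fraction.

N_ring = 33 + 2·18 = 69
33(ω_s−ω_c) = −69(ω_r−ω_c),  ω_s=0, ω_r=1
33(0−ω_c) = −69(1−ω_c)  ⇒  102ω_c = 69  ⇒  ω_c = 23/34
ω_c/ω_r = 23/34

23/34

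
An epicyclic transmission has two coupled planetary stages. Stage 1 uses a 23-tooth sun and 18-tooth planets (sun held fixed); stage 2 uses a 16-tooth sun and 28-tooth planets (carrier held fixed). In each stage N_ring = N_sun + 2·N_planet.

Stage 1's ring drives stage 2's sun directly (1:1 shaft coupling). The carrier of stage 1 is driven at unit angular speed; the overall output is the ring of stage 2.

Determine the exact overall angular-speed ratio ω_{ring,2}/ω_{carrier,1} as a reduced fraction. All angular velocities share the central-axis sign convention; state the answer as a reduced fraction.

Stage 1: N_ring = 23 + 2·18 = 59
Stage 1: 23(ω_s−ω_c) = −59(ω_r−ω_c),  ω_s=0, ω_c=1
Stage 1: ω_r = 1 − (23/59)(0−1) = 82/59
  ⇒ ω_r¹/ω_c¹ = 82/59
Stage 2: N_ring = 16 + 2·28 = 72
Stage 2: 16(ω_s−ω_c) = −72(ω_r−ω_c),  ω_c=0, ω_s=1
Stage 2: ω_r = 0 − (16/72)(1−0) = -2/9
  ⇒ ω_r²/ω_s² = -2/9
Coupling ω_s² = ω_r¹ ⇒ overall = 82/59 × -2/9 = -164/531

-164/531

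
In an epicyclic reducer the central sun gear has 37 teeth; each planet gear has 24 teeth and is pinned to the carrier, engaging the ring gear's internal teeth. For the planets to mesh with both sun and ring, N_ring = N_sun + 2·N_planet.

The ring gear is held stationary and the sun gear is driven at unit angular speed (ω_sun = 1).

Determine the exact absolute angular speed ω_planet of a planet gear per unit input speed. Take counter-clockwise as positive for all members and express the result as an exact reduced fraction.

-37/48

N_ring = 37 + 2·24 = 85
37(ω_s−ω_c) = −85(ω_r−ω_c),  ω_r=0, ω_s=1
37(1−ω_c) = −85(0−ω_c)  ⇒  122ω_c = 37  ⇒  ω_c = 37/122
sun–planet: 37·(1−37/122) = −24·(ω_p−ω_c)  ⇒  ω_p−ω_c = −(37/24)·(85/122) = -3145/2928
ω_p = 37/122 − 3145/2928 = -37/48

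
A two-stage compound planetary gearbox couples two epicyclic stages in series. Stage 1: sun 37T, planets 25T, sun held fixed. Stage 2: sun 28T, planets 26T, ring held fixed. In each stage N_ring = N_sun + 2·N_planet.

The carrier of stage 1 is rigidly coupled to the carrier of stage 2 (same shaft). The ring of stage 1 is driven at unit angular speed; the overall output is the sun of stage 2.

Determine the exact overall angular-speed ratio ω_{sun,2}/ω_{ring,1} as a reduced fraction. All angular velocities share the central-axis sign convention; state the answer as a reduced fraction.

2349/868

Stage 1: N_ring = 37 + 2·25 = 87
Stage 1: 37(ω_s−ω_c) = −87(ω_r−ω_c),  ω_s=0, ω_r=1
Stage 1: 37(0−ω_c) = −87(1−ω_c)  ⇒  124ω_c = 87  ⇒  ω_c = 87/124
  ⇒ ω_c¹/ω_r¹ = 87/124
Stage 2: N_ring = 28 + 2·26 = 80
Stage 2: 28(ω_s−ω_c) = −80(ω_r−ω_c),  ω_r=0, ω_c=1
Stage 2: ω_s = 1 − (80/28)(0−1) = 27/7
  ⇒ ω_s²/ω_c² = 27/7
Coupling ω_c² = ω_c¹ ⇒ overall = 87/124 × 27/7 = 2349/868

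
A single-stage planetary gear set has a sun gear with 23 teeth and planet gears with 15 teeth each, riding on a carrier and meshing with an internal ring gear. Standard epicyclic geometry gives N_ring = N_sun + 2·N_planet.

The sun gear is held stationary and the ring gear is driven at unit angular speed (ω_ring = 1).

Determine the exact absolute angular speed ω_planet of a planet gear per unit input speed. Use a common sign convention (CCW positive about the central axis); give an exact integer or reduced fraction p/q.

53/30

N_ring = 23 + 2·15 = 53
23(ω_s−ω_c) = −53(ω_r−ω_c),  ω_s=0, ω_r=1
23(0−ω_c) = −53(1−ω_c)  ⇒  76ω_c = 53  ⇒  ω_c = 53/76
sun–planet: 23·(0−53/76) = −15·(ω_p−ω_c)  ⇒  ω_p−ω_c = −(23/15)·(-53/76) = 1219/1140
ω_p = 53/76 + 1219/1140 = 53/30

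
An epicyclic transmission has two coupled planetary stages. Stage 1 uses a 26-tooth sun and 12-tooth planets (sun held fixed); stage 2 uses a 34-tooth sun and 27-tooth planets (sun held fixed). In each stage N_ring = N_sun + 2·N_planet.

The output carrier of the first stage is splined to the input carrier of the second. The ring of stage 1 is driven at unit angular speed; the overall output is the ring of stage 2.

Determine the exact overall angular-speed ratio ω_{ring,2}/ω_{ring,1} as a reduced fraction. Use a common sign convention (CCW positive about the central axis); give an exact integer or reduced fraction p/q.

Stage 1: N_ring = 26 + 2·12 = 50
Stage 1: 26(ω_s−ω_c) = −50(ω_r−ω_c),  ω_s=0, ω_r=1
Stage 1: 26(0−ω_c) = −50(1−ω_c)  ⇒  76ω_c = 50  ⇒  ω_c = 25/38
  ⇒ ω_c¹/ω_r¹ = 25/38
Stage 2: N_ring = 34 + 2·27 = 88
Stage 2: 34(ω_s−ω_c) = −88(ω_r−ω_c),  ω_s=0, ω_c=1
Stage 2: ω_r = 1 − (34/88)(0−1) = 61/44
  ⇒ ω_r²/ω_c² = 61/44
Coupling ω_c² = ω_c¹ ⇒ overall = 25/38 × 61/44 = 1525/1672

1525/1672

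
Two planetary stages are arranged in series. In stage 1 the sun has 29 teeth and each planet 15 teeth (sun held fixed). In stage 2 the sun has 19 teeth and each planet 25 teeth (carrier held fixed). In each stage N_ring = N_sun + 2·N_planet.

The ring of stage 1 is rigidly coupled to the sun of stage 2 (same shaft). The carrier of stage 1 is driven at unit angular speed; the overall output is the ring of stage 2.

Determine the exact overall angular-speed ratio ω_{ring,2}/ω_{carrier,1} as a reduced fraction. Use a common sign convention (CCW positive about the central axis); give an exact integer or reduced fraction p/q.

-1672/4071

Stage 1: N_ring = 29 + 2·15 = 59
Stage 1: 29(ω_s−ω_c) = −59(ω_r−ω_c),  ω_s=0, ω_c=1
Stage 1: ω_r = 1 − (29/59)(0−1) = 88/59
  ⇒ ω_r¹/ω_c¹ = 88/59
Stage 2: N_ring = 19 + 2·25 = 69
Stage 2: 19(ω_s−ω_c) = −69(ω_r−ω_c),  ω_c=0, ω_s=1
Stage 2: ω_r = 0 − (19/69)(1−0) = -19/69
  ⇒ ω_r²/ω_s² = -19/69
Coupling ω_s² = ω_r¹ ⇒ overall = 88/59 × -19/69 = -1672/4071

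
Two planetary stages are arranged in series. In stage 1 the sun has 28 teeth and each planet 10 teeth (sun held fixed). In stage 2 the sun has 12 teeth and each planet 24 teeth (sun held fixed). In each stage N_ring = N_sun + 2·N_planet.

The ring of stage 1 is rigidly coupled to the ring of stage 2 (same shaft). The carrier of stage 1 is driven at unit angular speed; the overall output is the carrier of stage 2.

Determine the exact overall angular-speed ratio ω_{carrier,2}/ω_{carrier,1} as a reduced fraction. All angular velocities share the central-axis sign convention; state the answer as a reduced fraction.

95/72

Stage 1: N_ring = 28 + 2·10 = 48
Stage 1: 28(ω_s−ω_c) = −48(ω_r−ω_c),  ω_s=0, ω_c=1
Stage 1: ω_r = 1 − (28/48)(0−1) = 19/12
  ⇒ ω_r¹/ω_c¹ = 19/12
Stage 2: N_ring = 12 + 2·24 = 60
Stage 2: 12(ω_s−ω_c) = −60(ω_r−ω_c),  ω_s=0, ω_r=1
Stage 2: 12(0−ω_c) = −60(1−ω_c)  ⇒  72ω_c = 60  ⇒  ω_c = 5/6
  ⇒ ω_c²/ω_r² = 5/6
Coupling ω_r² = ω_r¹ ⇒ overall = 19/12 × 5/6 = 95/72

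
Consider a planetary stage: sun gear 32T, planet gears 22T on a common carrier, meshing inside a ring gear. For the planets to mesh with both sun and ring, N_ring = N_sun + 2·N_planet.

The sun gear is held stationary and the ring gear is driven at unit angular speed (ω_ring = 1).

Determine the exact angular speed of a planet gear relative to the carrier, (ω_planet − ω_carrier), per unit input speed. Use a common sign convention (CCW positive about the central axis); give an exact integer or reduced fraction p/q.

304/297

N_ring = 32 + 2·22 = 76
32(ω_s−ω_c) = −76(ω_r−ω_c),  ω_s=0, ω_r=1
32(0−ω_c) = −76(1−ω_c)  ⇒  108ω_c = 76  ⇒  ω_c = 19/27
sun–planet: 32·(0−19/27) = −22·(ω_p−ω_c)  ⇒  ω_p−ω_c = −(32/22)·(-19/27) = 304/297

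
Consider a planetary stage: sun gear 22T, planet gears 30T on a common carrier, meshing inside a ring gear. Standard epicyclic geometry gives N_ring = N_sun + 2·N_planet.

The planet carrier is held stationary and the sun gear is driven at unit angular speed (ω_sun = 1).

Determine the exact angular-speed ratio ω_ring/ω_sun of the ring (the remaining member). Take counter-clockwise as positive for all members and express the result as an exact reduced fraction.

-11/41

N_ring = 22 + 2·30 = 82
22(ω_s−ω_c) = −82(ω_r−ω_c),  ω_c=0, ω_s=1
ω_r = 0 − (22/82)(1−0) = -11/41
ω_r/ω_s = -11/41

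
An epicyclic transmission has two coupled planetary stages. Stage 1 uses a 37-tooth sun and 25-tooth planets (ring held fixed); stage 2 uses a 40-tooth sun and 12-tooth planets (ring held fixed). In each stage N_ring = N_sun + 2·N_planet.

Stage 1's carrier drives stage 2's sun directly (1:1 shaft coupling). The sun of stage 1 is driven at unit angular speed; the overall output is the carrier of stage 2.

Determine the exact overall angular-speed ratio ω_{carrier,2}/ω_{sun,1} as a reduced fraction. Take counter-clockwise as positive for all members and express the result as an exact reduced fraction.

185/1612

Stage 1: N_ring = 37 + 2·25 = 87
Stage 1: 37(ω_s−ω_c) = −87(ω_r−ω_c),  ω_r=0, ω_s=1
Stage 1: 37(1−ω_c) = −87(0−ω_c)  ⇒  124ω_c = 37  ⇒  ω_c = 37/124
  ⇒ ω_c¹/ω_s¹ = 37/124
Stage 2: N_ring = 40 + 2·12 = 64
Stage 2: 40(ω_s−ω_c) = −64(ω_r−ω_c),  ω_r=0, ω_s=1
Stage 2: 40(1−ω_c) = −64(0−ω_c)  ⇒  104ω_c = 40  ⇒  ω_c = 5/13
  ⇒ ω_c²/ω_s² = 5/13
Coupling ω_s² = ω_c¹ ⇒ overall = 37/124 × 5/13 = 185/1612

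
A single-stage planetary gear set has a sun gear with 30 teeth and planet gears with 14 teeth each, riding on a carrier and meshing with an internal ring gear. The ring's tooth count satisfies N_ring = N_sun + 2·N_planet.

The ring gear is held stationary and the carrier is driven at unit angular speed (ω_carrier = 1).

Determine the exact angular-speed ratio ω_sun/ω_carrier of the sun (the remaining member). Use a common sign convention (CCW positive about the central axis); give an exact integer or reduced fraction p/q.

44/15

N_ring = 30 + 2·14 = 58
30(ω_s−ω_c) = −58(ω_r−ω_c),  ω_r=0, ω_c=1
ω_s = 1 − (58/30)(0−1) = 44/15
ω_s/ω_c = 44/15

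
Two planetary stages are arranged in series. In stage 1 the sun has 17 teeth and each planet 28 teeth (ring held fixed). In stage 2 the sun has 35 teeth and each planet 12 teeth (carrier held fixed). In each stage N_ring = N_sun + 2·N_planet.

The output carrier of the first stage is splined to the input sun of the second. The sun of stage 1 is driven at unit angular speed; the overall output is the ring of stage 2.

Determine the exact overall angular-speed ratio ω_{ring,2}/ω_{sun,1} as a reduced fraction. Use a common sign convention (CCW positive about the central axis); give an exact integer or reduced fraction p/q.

-119/1062

Stage 1: N_ring = 17 + 2·28 = 73
Stage 1: 17(ω_s−ω_c) = −73(ω_r−ω_c),  ω_r=0, ω_s=1
Stage 1: 17(1−ω_c) = −73(0−ω_c)  ⇒  90ω_c = 17  ⇒  ω_c = 17/90
  ⇒ ω_c¹/ω_s¹ = 17/90
Stage 2: N_ring = 35 + 2·12 = 59
Stage 2: 35(ω_s−ω_c) = −59(ω_r−ω_c),  ω_c=0, ω_s=1
Stage 2: ω_r = 0 − (35/59)(1−0) = -35/59
  ⇒ ω_r²/ω_s² = -35/59
Coupling ω_s² = ω_c¹ ⇒ overall = 17/90 × -35/59 = -119/1062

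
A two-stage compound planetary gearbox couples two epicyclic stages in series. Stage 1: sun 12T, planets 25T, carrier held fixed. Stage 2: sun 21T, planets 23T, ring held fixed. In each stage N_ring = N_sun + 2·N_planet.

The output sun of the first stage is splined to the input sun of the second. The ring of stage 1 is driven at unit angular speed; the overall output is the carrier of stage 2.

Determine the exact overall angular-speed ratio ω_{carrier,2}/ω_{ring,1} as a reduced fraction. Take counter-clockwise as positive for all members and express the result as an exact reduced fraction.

-217/176

Stage 1: N_ring = 12 + 2·25 = 62
Stage 1: 12(ω_s−ω_c) = −62(ω_r−ω_c),  ω_c=0, ω_r=1
Stage 1: ω_s = 0 − (62/12)(1−0) = -31/6
  ⇒ ω_s¹/ω_r¹ = -31/6
Stage 2: N_ring = 21 + 2·23 = 67
Stage 2: 21(ω_s−ω_c) = −67(ω_r−ω_c),  ω_r=0, ω_s=1
Stage 2: 21(1−ω_c) = −67(0−ω_c)  ⇒  88ω_c = 21  ⇒  ω_c = 21/88
  ⇒ ω_c²/ω_s² = 21/88
Coupling ω_s² = ω_s¹ ⇒ overall = -31/6 × 21/88 = -217/176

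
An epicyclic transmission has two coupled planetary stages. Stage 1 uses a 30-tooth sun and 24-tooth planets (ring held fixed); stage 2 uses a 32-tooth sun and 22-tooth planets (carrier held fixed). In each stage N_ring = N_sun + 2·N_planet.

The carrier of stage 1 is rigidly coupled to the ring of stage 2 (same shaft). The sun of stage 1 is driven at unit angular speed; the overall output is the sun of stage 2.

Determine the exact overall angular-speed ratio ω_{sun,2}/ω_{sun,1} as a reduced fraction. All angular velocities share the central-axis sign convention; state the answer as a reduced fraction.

-95/144

Stage 1: N_ring = 30 + 2·24 = 78
Stage 1: 30(ω_s−ω_c) = −78(ω_r−ω_c),  ω_r=0, ω_s=1
Stage 1: 30(1−ω_c) = −78(0−ω_c)  ⇒  108ω_c = 30  ⇒  ω_c = 5/18
  ⇒ ω_c¹/ω_s¹ = 5/18
Stage 2: N_ring = 32 + 2·22 = 76
Stage 2: 32(ω_s−ω_c) = −76(ω_r−ω_c),  ω_c=0, ω_r=1
Stage 2: ω_s = 0 − (76/32)(1−0) = -19/8
  ⇒ ω_s²/ω_r² = -19/8
Coupling ω_r² = ω_c¹ ⇒ overall = 5/18 × -19/8 = -95/144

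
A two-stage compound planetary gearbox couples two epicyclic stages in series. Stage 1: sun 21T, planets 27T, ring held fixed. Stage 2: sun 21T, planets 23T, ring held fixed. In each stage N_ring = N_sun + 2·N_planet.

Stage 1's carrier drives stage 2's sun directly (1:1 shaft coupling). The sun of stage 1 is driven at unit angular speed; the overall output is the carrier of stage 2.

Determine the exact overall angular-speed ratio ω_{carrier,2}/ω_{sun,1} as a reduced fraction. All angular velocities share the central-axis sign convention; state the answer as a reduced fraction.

Stage 1: N_ring = 21 + 2·27 = 75
Stage 1: 21(ω_s−ω_c) = −75(ω_r−ω_c),  ω_r=0, ω_s=1
Stage 1: 21(1−ω_c) = −75(0−ω_c)  ⇒  96ω_c = 21  ⇒  ω_c = 7/32
  ⇒ ω_c¹/ω_s¹ = 7/32
Stage 2: N_ring = 21 + 2·23 = 67
Stage 2: 21(ω_s−ω_c) = −67(ω_r−ω_c),  ω_r=0, ω_s=1
Stage 2: 21(1−ω_c) = −67(0−ω_c)  ⇒  88ω_c = 21  ⇒  ω_c = 21/88
  ⇒ ω_c²/ω_s² = 21/88
Coupling ω_s² = ω_c¹ ⇒ overall = 7/32 × 21/88 = 147/2816

147/2816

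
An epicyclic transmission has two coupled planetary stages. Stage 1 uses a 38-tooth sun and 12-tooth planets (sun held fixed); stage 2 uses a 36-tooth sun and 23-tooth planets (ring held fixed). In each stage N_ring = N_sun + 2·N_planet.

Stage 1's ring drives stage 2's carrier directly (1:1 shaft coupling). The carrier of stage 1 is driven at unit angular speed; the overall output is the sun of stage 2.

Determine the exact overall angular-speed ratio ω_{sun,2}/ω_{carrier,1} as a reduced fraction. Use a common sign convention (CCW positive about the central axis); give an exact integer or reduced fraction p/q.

Stage 1: N_ring = 38 + 2·12 = 62
Stage 1: 38(ω_s−ω_c) = −62(ω_r−ω_c),  ω_s=0, ω_c=1
Stage 1: ω_r = 1 − (38/62)(0−1) = 50/31
  ⇒ ω_r¹/ω_c¹ = 50/31
Stage 2: N_ring = 36 + 2·23 = 82
Stage 2: 36(ω_s−ω_c) = −82(ω_r−ω_c),  ω_r=0, ω_c=1
Stage 2: ω_s = 1 − (82/36)(0−1) = 59/18
  ⇒ ω_s²/ω_c² = 59/18
Coupling ω_c² = ω_r¹ ⇒ overall = 50/31 × 59/18 = 1475/279

1475/279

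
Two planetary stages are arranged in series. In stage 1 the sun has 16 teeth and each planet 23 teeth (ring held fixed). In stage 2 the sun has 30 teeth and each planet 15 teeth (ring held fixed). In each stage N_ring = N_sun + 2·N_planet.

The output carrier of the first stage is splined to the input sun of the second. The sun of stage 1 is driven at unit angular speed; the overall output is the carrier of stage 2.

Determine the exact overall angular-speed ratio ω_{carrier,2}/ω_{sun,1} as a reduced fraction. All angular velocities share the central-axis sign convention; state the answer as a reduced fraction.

Stage 1: N_ring = 16 + 2·23 = 62
Stage 1: 16(ω_s−ω_c) = −62(ω_r−ω_c),  ω_r=0, ω_s=1
Stage 1: 16(1−ω_c) = −62(0−ω_c)  ⇒  78ω_c = 16  ⇒  ω_c = 8/39
  ⇒ ω_c¹/ω_s¹ = 8/39
Stage 2: N_ring = 30 + 2·15 = 60
Stage 2: 30(ω_s−ω_c) = −60(ω_r−ω_c),  ω_r=0, ω_s=1
Stage 2: 30(1−ω_c) = −60(0−ω_c)  ⇒  90ω_c = 30  ⇒  ω_c = 1/3
  ⇒ ω_c²/ω_s² = 1/3
Coupling ω_s² = ω_c¹ ⇒ overall = 8/39 × 1/3 = 8/117

8/117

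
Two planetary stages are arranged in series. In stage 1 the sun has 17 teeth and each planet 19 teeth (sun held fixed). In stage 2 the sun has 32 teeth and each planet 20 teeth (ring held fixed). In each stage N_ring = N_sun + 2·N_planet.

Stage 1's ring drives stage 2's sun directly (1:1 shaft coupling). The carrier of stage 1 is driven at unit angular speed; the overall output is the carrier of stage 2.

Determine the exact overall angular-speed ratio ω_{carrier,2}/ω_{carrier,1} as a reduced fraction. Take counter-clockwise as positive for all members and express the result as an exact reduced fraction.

288/715

Stage 1: N_ring = 17 + 2·19 = 55
Stage 1: 17(ω_s−ω_c) = −55(ω_r−ω_c),  ω_s=0, ω_c=1
Stage 1: ω_r = 1 − (17/55)(0−1) = 72/55
  ⇒ ω_r¹/ω_c¹ = 72/55
Stage 2: N_ring = 32 + 2·20 = 72
Stage 2: 32(ω_s−ω_c) = −72(ω_r−ω_c),  ω_r=0, ω_s=1
Stage 2: 32(1−ω_c) = −72(0−ω_c)  ⇒  104ω_c = 32  ⇒  ω_c = 4/13
  ⇒ ω_c²/ω_s² = 4/13
Coupling ω_s² = ω_r¹ ⇒ overall = 72/55 × 4/13 = 288/715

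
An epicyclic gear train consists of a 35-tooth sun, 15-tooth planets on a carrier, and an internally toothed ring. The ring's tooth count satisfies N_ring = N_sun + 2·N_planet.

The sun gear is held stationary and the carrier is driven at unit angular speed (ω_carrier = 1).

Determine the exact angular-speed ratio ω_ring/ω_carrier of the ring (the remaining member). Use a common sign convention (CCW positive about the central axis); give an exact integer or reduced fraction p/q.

N_ring = 35 + 2·15 = 65
35(ω_s−ω_c) = −65(ω_r−ω_c),  ω_s=0, ω_c=1
ω_r = 1 − (35/65)(0−1) = 20/13
ω_r/ω_c = 20/13

20/13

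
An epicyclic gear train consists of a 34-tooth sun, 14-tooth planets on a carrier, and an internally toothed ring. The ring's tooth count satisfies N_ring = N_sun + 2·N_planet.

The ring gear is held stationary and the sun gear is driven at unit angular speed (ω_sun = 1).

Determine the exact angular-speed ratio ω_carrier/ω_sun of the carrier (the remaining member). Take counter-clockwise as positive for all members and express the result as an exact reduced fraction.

17/48

N_ring = 34 + 2·14 = 62
34(ω_s−ω_c) = −62(ω_r−ω_c),  ω_r=0, ω_s=1
34(1−ω_c) = −62(0−ω_c)  ⇒  96ω_c = 34  ⇒  ω_c = 17/48
ω_c/ω_s = 17/48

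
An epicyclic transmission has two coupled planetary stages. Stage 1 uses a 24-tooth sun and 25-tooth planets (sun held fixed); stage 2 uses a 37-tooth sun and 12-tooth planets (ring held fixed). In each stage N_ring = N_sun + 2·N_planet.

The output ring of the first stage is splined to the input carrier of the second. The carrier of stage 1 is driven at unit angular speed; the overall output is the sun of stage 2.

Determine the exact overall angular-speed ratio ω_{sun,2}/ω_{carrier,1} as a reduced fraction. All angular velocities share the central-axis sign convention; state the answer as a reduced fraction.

4802/1369

Stage 1: N_ring = 24 + 2·25 = 74
Stage 1: 24(ω_s−ω_c) = −74(ω_r−ω_c),  ω_s=0, ω_c=1
Stage 1: ω_r = 1 − (24/74)(0−1) = 49/37
  ⇒ ω_r¹/ω_c¹ = 49/37
Stage 2: N_ring = 37 + 2·12 = 61
Stage 2: 37(ω_s−ω_c) = −61(ω_r−ω_c),  ω_r=0, ω_c=1
Stage 2: ω_s = 1 − (61/37)(0−1) = 98/37
  ⇒ ω_s²/ω_c² = 98/37
Coupling ω_c² = ω_r¹ ⇒ overall = 49/37 × 98/37 = 4802/1369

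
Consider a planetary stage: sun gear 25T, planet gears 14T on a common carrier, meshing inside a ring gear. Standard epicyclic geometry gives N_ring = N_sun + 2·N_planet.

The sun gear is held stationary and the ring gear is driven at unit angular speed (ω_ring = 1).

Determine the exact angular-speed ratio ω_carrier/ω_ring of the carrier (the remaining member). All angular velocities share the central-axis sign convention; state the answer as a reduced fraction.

53/78

N_ring = 25 + 2·14 = 53
25(ω_s−ω_c) = −53(ω_r−ω_c),  ω_s=0, ω_r=1
25(0−ω_c) = −53(1−ω_c)  ⇒  78ω_c = 53  ⇒  ω_c = 53/78
ω_c/ω_r = 53/78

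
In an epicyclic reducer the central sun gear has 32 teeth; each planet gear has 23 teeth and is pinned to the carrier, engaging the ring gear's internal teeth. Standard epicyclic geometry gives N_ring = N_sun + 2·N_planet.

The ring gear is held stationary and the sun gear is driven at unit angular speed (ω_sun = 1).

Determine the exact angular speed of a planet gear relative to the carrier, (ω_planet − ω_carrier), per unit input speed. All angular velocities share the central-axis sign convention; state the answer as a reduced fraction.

N_ring = 32 + 2·23 = 78
32(ω_s−ω_c) = −78(ω_r−ω_c),  ω_r=0, ω_s=1
32(1−ω_c) = −78(0−ω_c)  ⇒  110ω_c = 32  ⇒  ω_c = 16/55
sun–planet: 32·(1−16/55) = −23·(ω_p−ω_c)  ⇒  ω_p−ω_c = −(32/23)·(39/55) = -1248/1265

-1248/1265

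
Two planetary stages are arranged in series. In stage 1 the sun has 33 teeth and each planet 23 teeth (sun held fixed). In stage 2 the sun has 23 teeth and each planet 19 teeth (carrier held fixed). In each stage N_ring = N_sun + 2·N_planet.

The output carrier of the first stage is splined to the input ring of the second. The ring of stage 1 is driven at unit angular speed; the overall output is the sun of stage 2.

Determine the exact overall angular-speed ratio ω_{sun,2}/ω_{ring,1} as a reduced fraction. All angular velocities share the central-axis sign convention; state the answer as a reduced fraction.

-4819/2576

Stage 1: N_ring = 33 + 2·23 = 79
Stage 1: 33(ω_s−ω_c) = −79(ω_r−ω_c),  ω_s=0, ω_r=1
Stage 1: 33(0−ω_c) = −79(1−ω_c)  ⇒  112ω_c = 79  ⇒  ω_c = 79/112
  ⇒ ω_c¹/ω_r¹ = 79/112
Stage 2: N_ring = 23 + 2·19 = 61
Stage 2: 23(ω_s−ω_c) = −61(ω_r−ω_c),  ω_c=0, ω_r=1
Stage 2: ω_s = 0 − (61/23)(1−0) = -61/23
  ⇒ ω_s²/ω_r² = -61/23
Coupling ω_r² = ω_c¹ ⇒ overall = 79/112 × -61/23 = -4819/2576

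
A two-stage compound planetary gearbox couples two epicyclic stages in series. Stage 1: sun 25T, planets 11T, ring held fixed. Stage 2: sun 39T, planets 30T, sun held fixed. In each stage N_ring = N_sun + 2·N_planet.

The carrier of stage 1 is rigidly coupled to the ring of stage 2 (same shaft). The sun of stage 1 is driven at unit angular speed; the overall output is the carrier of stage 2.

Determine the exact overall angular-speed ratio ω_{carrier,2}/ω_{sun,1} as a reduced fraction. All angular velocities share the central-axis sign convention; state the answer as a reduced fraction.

275/1104

Stage 1: N_ring = 25 + 2·11 = 47
Stage 1: 25(ω_s−ω_c) = −47(ω_r−ω_c),  ω_r=0, ω_s=1
Stage 1: 25(1−ω_c) = −47(0−ω_c)  ⇒  72ω_c = 25  ⇒  ω_c = 25/72
  ⇒ ω_c¹/ω_s¹ = 25/72
Stage 2: N_ring = 39 + 2·30 = 99
Stage 2: 39(ω_s−ω_c) = −99(ω_r−ω_c),  ω_s=0, ω_r=1
Stage 2: 39(0−ω_c) = −99(1−ω_c)  ⇒  138ω_c = 99  ⇒  ω_c = 33/46
  ⇒ ω_c²/ω_r² = 33/46
Coupling ω_r² = ω_c¹ ⇒ overall = 25/72 × 33/46 = 275/1104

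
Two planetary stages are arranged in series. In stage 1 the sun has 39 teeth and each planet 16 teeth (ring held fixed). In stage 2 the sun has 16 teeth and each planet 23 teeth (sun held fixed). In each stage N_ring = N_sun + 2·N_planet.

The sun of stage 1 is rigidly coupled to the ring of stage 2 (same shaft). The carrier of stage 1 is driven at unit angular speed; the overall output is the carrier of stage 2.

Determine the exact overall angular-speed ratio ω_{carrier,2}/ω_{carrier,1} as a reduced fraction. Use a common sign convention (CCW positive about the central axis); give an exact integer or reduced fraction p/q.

3410/1521

Stage 1: N_ring = 39 + 2·16 = 71
Stage 1: 39(ω_s−ω_c) = −71(ω_r−ω_c),  ω_r=0, ω_c=1
Stage 1: ω_s = 1 − (71/39)(0−1) = 110/39
  ⇒ ω_s¹/ω_c¹ = 110/39
Stage 2: N_ring = 16 + 2·23 = 62
Stage 2: 16(ω_s−ω_c) = −62(ω_r−ω_c),  ω_s=0, ω_r=1
Stage 2: 16(0−ω_c) = −62(1−ω_c)  ⇒  78ω_c = 62  ⇒  ω_c = 31/39
  ⇒ ω_c²/ω_r² = 31/39
Coupling ω_r² = ω_s¹ ⇒ overall = 110/39 × 31/39 = 3410/1521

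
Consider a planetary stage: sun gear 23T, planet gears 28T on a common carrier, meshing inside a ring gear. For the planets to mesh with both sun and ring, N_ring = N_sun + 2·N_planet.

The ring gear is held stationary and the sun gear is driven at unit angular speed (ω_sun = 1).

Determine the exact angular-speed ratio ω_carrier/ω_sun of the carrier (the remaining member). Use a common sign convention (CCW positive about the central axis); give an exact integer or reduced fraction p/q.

23/102

N_ring = 23 + 2·28 = 79
23(ω_s−ω_c) = −79(ω_r−ω_c),  ω_r=0, ω_s=1
23(1−ω_c) = −79(0−ω_c)  ⇒  102ω_c = 23  ⇒  ω_c = 23/102
ω_c/ω_s = 23/102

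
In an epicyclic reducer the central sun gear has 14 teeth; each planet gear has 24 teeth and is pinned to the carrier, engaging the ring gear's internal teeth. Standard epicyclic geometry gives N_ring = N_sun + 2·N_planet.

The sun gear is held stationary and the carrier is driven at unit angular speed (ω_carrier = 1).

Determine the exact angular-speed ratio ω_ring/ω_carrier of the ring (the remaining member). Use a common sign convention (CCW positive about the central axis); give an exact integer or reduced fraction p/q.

N_ring = 14 + 2·24 = 62
14(ω_s−ω_c) = −62(ω_r−ω_c),  ω_s=0, ω_c=1
ω_r = 1 − (14/62)(0−1) = 38/31
ω_r/ω_c = 38/31

38/31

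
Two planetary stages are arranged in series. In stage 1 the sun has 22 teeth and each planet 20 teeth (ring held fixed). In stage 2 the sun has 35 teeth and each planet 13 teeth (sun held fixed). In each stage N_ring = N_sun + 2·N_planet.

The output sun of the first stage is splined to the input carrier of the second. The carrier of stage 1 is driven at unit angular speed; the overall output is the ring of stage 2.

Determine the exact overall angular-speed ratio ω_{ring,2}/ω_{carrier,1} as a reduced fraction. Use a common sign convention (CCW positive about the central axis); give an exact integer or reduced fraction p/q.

Stage 1: N_ring = 22 + 2·20 = 62
Stage 1: 22(ω_s−ω_c) = −62(ω_r−ω_c),  ω_r=0, ω_c=1
Stage 1: ω_s = 1 − (62/22)(0−1) = 42/11
  ⇒ ω_s¹/ω_c¹ = 42/11
Stage 2: N_ring = 35 + 2·13 = 61
Stage 2: 35(ω_s−ω_c) = −61(ω_r−ω_c),  ω_s=0, ω_c=1
Stage 2: ω_r = 1 − (35/61)(0−1) = 96/61
  ⇒ ω_r²/ω_c² = 96/61
Coupling ω_c² = ω_s¹ ⇒ overall = 42/11 × 96/61 = 4032/671

4032/671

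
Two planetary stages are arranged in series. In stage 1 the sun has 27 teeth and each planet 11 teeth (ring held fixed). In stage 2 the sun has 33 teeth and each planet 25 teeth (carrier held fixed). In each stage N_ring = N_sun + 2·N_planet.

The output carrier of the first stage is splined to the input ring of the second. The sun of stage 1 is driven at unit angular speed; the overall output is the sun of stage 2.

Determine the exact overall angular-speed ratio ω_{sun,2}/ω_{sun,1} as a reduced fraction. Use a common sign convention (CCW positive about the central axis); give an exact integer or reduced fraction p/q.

-747/836

Stage 1: N_ring = 27 + 2·11 = 49
Stage 1: 27(ω_s−ω_c) = −49(ω_r−ω_c),  ω_r=0, ω_s=1
Stage 1: 27(1−ω_c) = −49(0−ω_c)  ⇒  76ω_c = 27  ⇒  ω_c = 27/76
  ⇒ ω_c¹/ω_s¹ = 27/76
Stage 2: N_ring = 33 + 2·25 = 83
Stage 2: 33(ω_s−ω_c) = −83(ω_r−ω_c),  ω_c=0, ω_r=1
Stage 2: ω_s = 0 − (83/33)(1−0) = -83/33
  ⇒ ω_s²/ω_r² = -83/33
Coupling ω_r² = ω_c¹ ⇒ overall = 27/76 × -83/33 = -747/836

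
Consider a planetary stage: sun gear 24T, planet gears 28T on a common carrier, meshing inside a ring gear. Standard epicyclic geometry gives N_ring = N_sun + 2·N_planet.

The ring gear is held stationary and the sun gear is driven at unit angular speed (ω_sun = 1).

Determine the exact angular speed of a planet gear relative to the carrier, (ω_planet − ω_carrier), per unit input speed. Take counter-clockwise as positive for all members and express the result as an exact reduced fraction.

N_ring = 24 + 2·28 = 80
24(ω_s−ω_c) = −80(ω_r−ω_c),  ω_r=0, ω_s=1
24(1−ω_c) = −80(0−ω_c)  ⇒  104ω_c = 24  ⇒  ω_c = 3/13
sun–planet: 24·(1−3/13) = −28·(ω_p−ω_c)  ⇒  ω_p−ω_c = −(24/28)·(10/13) = -60/91

-60/91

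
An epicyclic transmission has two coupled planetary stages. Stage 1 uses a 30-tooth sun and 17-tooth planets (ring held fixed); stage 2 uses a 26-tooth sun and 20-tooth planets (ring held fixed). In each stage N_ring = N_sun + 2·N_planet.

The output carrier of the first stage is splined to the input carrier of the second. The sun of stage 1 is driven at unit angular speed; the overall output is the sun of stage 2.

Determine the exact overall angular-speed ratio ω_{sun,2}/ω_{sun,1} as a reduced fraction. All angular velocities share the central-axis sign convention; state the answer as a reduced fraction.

690/611

Stage 1: N_ring = 30 + 2·17 = 64
Stage 1: 30(ω_s−ω_c) = −64(ω_r−ω_c),  ω_r=0, ω_s=1
Stage 1: 30(1−ω_c) = −64(0−ω_c)  ⇒  94ω_c = 30  ⇒  ω_c = 15/47
  ⇒ ω_c¹/ω_s¹ = 15/47
Stage 2: N_ring = 26 + 2·20 = 66
Stage 2: 26(ω_s−ω_c) = −66(ω_r−ω_c),  ω_r=0, ω_c=1
Stage 2: ω_s = 1 − (66/26)(0−1) = 46/13
  ⇒ ω_s²/ω_c² = 46/13
Coupling ω_c² = ω_c¹ ⇒ overall = 15/47 × 46/13 = 690/611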